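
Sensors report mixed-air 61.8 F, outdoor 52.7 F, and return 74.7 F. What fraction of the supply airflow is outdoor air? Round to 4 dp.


frac = (61.8 - 74.7) / (52.7 - 74.7) = 0.5864

0.5864


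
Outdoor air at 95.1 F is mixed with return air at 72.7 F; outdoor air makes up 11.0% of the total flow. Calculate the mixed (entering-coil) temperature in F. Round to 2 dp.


T_mix = 72.7 + (11.0/100)*(95.1-72.7) = 75.16 F

75.16 F


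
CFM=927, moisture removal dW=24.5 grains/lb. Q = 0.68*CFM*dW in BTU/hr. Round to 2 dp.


Q = 0.68 * 927 * 24.5 = 15443.82 BTU/hr

15443.82 BTU/hr


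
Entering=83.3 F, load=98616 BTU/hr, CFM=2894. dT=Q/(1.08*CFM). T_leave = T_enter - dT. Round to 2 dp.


dT = 98616/(1.08*2894) = 31.5519
T_leave = 83.3 - 31.5519 = 51.75 F

51.75 F


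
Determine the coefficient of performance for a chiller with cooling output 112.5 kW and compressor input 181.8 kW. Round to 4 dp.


COP = 112.5 / 181.8 = 0.6188

0.6188


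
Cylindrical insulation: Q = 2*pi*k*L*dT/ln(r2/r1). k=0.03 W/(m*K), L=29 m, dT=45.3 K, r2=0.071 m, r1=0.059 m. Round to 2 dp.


Q = 2*pi*0.03*29*45.3/ln(0.071/0.059) = 1337.49 W

1337.49 W


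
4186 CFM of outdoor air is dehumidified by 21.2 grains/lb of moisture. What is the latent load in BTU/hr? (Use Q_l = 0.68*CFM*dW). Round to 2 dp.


Q = 0.68 * 4186 * 21.2 = 60345.38 BTU/hr

60345.38 BTU/hr


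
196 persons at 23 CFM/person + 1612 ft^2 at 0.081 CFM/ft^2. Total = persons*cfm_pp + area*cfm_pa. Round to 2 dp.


Total = 196*23 + 1612*0.081 = 4638.57 CFM

4638.57 CFM


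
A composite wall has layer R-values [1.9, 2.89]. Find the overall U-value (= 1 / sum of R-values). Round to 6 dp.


R_total = 1.9 + 2.89 = 4.79
U = 1/4.79 = 0.208768

0.208768


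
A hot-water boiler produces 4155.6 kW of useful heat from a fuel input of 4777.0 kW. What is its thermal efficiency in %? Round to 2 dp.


eta = (4155.6/4777.0)*100 = 86.99 %

86.99 %


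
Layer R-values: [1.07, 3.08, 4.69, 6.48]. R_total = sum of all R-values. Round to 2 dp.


R_total = 1.07 + 3.08 + 4.69 + 6.48 = 15.32

15.32


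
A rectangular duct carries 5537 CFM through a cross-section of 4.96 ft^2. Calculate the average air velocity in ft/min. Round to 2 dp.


V = 5537 / 4.96 = 1116.33 ft/min

1116.33 ft/min


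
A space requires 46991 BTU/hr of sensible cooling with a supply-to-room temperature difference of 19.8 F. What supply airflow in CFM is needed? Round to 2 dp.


CFM = 46991 / (1.08 * 19.8) = 2197.48

2197.48 CFM


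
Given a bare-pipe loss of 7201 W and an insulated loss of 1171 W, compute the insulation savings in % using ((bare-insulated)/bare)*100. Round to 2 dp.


Savings = ((7201-1171)/7201)*100 = 83.74 %

83.74 %


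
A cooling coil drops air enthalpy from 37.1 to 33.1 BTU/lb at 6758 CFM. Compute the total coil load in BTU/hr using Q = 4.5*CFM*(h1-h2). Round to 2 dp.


Q = 4.5 * 6758 * (37.1 - 33.1) = 121644.00 BTU/hr

121644.00 BTU/hr


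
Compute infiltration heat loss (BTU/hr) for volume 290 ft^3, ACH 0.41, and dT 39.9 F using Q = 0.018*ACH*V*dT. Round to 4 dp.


Q = 0.018 * 0.41 * 290 * 39.9 = 85.3940 BTU/hr

85.3940 BTU/hr


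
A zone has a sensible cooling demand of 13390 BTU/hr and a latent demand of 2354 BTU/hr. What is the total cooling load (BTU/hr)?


Qt = 13390 + 2354 = 15744 BTU/hr

15744 BTU/hr


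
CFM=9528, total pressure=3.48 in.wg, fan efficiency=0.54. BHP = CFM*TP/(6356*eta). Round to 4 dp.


BHP = 9528 * 3.48 / (6356 * 0.54) = 9.6606 hp

9.6606 hp


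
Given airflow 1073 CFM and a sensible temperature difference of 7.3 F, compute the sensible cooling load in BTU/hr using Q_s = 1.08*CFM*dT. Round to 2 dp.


Q = 1.08 * 1073 * 7.3 = 8459.53 BTU/hr

8459.53 BTU/hr


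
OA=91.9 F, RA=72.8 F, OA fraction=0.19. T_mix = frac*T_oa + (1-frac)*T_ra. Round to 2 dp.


T_mix = 0.19*91.9 + 0.81*72.8 = 76.43 F

76.43 F


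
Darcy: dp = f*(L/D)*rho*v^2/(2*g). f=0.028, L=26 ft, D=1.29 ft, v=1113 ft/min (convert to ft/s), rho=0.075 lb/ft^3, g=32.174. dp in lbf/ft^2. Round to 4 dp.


v_fps = 1113/60 = 18.55 ft/s
dp = 0.028*(26/1.29)*0.075*18.55^2/(2*32.174) = 0.2263 lbf/ft^2

0.2263 lbf/ft^2


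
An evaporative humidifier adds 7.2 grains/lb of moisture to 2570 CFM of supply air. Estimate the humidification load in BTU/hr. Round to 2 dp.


Q = 0.68 * 2570 * 7.2 = 12582.72 BTU/hr

12582.72 BTU/hr


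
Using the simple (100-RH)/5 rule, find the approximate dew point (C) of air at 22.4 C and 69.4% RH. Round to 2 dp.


Td = 22.4 - (100-69.4)/5 = 16.28 C

16.28 C


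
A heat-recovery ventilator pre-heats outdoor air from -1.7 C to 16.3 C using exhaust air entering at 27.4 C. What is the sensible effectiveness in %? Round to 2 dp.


eff = (16.3-(-1.7))/(27.4-(-1.7))*100 = 61.86 %

61.86 %


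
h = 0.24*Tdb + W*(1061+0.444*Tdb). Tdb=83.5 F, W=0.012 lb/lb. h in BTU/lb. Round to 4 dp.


h = 0.24*83.5 + 0.012*(1061+0.444*83.5) = 33.2169 BTU/lb

33.2169 BTU/lb


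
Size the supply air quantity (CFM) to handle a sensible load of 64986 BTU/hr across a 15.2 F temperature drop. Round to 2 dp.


CFM = 64986 / (1.08 * 15.2) = 3958.70

3958.70 CFM


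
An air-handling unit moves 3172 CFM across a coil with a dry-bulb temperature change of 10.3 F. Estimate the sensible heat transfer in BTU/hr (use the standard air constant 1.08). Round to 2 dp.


Q = 1.08 * 3172 * 10.3 = 35285.33 BTU/hr

35285.33 BTU/hr


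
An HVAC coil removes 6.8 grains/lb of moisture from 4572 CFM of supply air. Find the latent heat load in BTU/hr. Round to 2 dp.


Q = 0.68 * 4572 * 6.8 = 21140.93 BTU/hr

21140.93 BTU/hr


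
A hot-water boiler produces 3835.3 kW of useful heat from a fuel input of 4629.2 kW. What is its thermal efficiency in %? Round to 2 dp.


eta = (3835.3/4629.2)*100 = 82.85 %

82.85 %


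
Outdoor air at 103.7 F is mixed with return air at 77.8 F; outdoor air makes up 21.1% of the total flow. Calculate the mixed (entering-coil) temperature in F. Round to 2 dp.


T_mix = 77.8 + (21.1/100)*(103.7-77.8) = 83.26 F

83.26 F


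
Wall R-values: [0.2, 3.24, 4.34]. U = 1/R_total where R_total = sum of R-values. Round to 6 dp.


R_total = 0.2 + 3.24 + 4.34 = 7.78
U = 1/7.78 = 0.128535

0.128535


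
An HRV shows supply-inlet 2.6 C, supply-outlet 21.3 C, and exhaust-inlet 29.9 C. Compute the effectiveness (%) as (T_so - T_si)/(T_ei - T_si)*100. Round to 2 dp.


eff = (21.3-2.6)/(29.9-2.6)*100 = 68.50 %

68.50 %


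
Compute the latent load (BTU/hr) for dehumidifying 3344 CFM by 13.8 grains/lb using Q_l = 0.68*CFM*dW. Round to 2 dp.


Q = 0.68 * 3344 * 13.8 = 31380.10 BTU/hr

31380.10 BTU/hr


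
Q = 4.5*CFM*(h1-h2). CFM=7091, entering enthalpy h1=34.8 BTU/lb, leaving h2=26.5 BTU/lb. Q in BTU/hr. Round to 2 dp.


Q = 4.5 * 7091 * (34.8 - 26.5) = 264848.85 BTU/hr

264848.85 BTU/hr


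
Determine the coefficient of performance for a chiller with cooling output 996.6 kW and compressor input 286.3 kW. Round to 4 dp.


COP = 996.6 / 286.3 = 3.4810

3.4810


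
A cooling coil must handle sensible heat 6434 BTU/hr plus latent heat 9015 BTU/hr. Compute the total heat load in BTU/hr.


Qt = 6434 + 9015 = 15449 BTU/hr

15449 BTU/hr


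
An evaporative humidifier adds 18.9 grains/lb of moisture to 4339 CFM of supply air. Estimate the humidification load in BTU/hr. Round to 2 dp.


Q = 0.68 * 4339 * 18.9 = 55764.83 BTU/hr

55764.83 BTU/hr


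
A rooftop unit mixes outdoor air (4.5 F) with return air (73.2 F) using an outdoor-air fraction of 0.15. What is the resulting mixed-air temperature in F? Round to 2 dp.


T_mix = 0.15*4.5 + 0.85*73.2 = 62.90 F

62.90 F


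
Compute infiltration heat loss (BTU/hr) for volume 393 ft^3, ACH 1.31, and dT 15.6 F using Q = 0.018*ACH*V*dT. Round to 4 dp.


Q = 0.018 * 1.31 * 393 * 15.6 = 144.5643 BTU/hr

144.5643 BTU/hr


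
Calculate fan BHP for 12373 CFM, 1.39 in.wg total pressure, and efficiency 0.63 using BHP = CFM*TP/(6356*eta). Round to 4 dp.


BHP = 12373 * 1.39 / (6356 * 0.63) = 4.2950 hp

4.2950 hp


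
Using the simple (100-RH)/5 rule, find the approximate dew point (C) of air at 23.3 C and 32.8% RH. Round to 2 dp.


Td = 23.3 - (100-32.8)/5 = 9.86 C

9.86 C


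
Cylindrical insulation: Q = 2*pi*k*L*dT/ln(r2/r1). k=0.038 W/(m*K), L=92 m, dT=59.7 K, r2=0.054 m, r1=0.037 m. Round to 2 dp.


Q = 2*pi*0.038*92*59.7/ln(0.054/0.037) = 3468.63 W

3468.63 W


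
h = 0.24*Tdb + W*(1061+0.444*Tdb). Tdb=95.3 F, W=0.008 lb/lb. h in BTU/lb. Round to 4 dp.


h = 0.24*95.3 + 0.008*(1061+0.444*95.3) = 31.6985 BTU/lb

31.6985 BTU/lb


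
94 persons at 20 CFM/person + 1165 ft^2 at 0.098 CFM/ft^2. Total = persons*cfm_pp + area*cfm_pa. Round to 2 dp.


Total = 94*20 + 1165*0.098 = 1994.17 CFM

1994.17 CFM


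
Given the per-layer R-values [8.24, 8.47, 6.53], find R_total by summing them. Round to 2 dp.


R_total = 8.24 + 8.47 + 6.53 = 23.24

23.24


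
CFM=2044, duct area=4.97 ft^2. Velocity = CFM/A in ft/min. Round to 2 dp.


V = 2044 / 4.97 = 411.27 ft/min

411.27 ft/min


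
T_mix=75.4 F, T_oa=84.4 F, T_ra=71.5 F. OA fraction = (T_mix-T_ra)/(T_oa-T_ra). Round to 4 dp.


frac = (75.4 - 71.5) / (84.4 - 71.5) = 0.3023

0.3023


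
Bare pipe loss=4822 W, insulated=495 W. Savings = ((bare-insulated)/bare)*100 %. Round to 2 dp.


Savings = ((4822-495)/4822)*100 = 89.73 %

89.73 %


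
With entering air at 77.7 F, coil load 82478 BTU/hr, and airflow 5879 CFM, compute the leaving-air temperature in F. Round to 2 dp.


dT = 82478/(1.08*5879) = 12.9901
T_leave = 77.7 - 12.9901 = 64.71 F

64.71 F


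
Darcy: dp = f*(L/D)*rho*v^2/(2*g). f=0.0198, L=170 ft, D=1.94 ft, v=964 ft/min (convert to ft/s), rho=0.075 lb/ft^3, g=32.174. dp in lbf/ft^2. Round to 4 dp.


v_fps = 964/60 = 16.0667 ft/s
dp = 0.0198*(170/1.94)*0.075*16.0667^2/(2*32.174) = 0.5220 lbf/ft^2

0.5220 lbf/ft^2


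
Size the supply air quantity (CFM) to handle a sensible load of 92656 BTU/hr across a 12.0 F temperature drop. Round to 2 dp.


CFM = 92656 / (1.08 * 12.0) = 7149.38

7149.38 CFM


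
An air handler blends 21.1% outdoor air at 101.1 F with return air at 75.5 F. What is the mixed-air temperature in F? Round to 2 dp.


T_mix = 75.5 + (21.1/100)*(101.1-75.5) = 80.90 F

80.90 F


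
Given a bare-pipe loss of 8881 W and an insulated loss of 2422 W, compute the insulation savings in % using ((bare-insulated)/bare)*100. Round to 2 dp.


Savings = ((8881-2422)/8881)*100 = 72.73 %

72.73 %


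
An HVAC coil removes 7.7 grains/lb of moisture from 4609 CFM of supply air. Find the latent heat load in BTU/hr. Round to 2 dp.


Q = 0.68 * 4609 * 7.7 = 24132.72 BTU/hr

24132.72 BTU/hr


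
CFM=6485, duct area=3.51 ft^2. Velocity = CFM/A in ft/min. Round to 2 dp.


V = 6485 / 3.51 = 1847.58 ft/min

1847.58 ft/min


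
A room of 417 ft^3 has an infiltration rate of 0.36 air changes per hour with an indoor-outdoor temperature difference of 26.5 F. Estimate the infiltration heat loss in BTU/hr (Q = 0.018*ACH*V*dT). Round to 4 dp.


Q = 0.018 * 0.36 * 417 * 26.5 = 71.6072 BTU/hr

71.6072 BTU/hr


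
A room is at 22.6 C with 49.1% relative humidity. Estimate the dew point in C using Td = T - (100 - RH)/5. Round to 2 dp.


Td = 22.6 - (100-49.1)/5 = 12.42 C

12.42 C


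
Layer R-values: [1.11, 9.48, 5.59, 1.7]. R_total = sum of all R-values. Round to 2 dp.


R_total = 1.11 + 9.48 + 5.59 + 1.7 = 17.88

17.88


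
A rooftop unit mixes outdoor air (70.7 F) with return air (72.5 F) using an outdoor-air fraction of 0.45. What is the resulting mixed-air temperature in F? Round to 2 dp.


T_mix = 0.45*70.7 + 0.55*72.5 = 71.69 F

71.69 F


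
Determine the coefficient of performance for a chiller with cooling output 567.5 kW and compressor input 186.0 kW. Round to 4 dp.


COP = 567.5 / 186.0 = 3.0511

3.0511


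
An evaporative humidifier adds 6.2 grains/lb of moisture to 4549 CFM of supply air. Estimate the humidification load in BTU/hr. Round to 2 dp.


Q = 0.68 * 4549 * 6.2 = 19178.58 BTU/hr

19178.58 BTU/hr


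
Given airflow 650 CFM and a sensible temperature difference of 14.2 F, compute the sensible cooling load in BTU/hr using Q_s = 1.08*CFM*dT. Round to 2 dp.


Q = 1.08 * 650 * 14.2 = 9968.40 BTU/hr

9968.40 BTU/hr


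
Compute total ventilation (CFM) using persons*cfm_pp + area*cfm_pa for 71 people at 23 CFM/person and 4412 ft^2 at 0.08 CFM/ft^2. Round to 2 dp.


Total = 71*23 + 4412*0.08 = 1985.96 CFM

1985.96 CFM


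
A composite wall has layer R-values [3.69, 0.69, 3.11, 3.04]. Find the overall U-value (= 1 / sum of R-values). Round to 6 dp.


R_total = 3.69 + 0.69 + 3.11 + 3.04 = 10.53
U = 1/10.53 = 0.094967

0.094967


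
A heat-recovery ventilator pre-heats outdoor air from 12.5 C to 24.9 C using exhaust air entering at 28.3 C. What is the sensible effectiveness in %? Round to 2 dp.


eff = (24.9-12.5)/(28.3-12.5)*100 = 78.48 %

78.48 %


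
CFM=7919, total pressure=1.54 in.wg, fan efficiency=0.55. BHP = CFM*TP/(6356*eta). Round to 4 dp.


BHP = 7919 * 1.54 / (6356 * 0.55) = 3.4885 hp

3.4885 hp


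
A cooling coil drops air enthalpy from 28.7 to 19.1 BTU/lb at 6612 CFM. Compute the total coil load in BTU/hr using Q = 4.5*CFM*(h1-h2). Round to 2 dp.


Q = 4.5 * 6612 * (28.7 - 19.1) = 285638.40 BTU/hr

285638.40 BTU/hr


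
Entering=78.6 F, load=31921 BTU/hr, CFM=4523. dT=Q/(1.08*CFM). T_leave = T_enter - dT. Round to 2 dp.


dT = 31921/(1.08*4523) = 6.5347
T_leave = 78.6 - 6.5347 = 72.07 F

72.07 F


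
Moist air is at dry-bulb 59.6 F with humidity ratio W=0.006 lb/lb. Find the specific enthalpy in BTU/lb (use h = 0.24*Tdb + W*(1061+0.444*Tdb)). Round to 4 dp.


h = 0.24*59.6 + 0.006*(1061+0.444*59.6) = 20.8288 BTU/lb

20.8288 BTU/lb


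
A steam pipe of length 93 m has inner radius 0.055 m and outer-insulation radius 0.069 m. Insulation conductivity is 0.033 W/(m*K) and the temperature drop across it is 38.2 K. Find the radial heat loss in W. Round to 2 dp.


Q = 2*pi*0.033*93*38.2/ln(0.069/0.055) = 3248.24 W

3248.24 W


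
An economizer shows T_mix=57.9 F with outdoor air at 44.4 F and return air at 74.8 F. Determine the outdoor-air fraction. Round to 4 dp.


frac = (57.9 - 74.8) / (44.4 - 74.8) = 0.5559

0.5559


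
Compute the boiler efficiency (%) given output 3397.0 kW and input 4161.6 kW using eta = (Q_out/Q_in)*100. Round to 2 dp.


eta = (3397.0/4161.6)*100 = 81.63 %

81.63 %


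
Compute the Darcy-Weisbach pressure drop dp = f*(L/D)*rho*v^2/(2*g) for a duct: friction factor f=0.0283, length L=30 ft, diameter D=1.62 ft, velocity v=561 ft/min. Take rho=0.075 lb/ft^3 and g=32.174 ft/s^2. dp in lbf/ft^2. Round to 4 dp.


v_fps = 561/60 = 9.35 ft/s
dp = 0.0283*(30/1.62)*0.075*9.35^2/(2*32.174) = 0.0534 lbf/ft^2

0.0534 lbf/ft^2


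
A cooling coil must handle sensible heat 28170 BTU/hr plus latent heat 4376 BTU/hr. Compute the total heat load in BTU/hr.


Qt = 28170 + 4376 = 32546 BTU/hr

32546 BTU/hr


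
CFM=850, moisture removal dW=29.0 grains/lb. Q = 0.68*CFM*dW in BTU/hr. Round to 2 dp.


Q = 0.68 * 850 * 29.0 = 16762.00 BTU/hr

16762.00 BTU/hr


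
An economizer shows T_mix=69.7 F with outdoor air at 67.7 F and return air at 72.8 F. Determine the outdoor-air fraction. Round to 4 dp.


frac = (69.7 - 72.8) / (67.7 - 72.8) = 0.6078

0.6078


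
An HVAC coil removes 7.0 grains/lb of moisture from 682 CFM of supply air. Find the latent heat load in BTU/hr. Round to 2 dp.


Q = 0.68 * 682 * 7.0 = 3246.32 BTU/hr

3246.32 BTU/hr


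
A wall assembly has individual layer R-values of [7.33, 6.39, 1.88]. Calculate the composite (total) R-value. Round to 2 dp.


R_total = 7.33 + 6.39 + 1.88 = 15.60

15.60


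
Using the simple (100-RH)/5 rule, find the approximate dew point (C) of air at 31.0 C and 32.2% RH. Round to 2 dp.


Td = 31.0 - (100-32.2)/5 = 17.44 C

17.44 C


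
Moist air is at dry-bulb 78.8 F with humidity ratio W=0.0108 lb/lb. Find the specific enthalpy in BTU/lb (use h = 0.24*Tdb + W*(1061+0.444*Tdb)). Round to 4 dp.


h = 0.24*78.8 + 0.0108*(1061+0.444*78.8) = 30.7487 BTU/lb

30.7487 BTU/lb


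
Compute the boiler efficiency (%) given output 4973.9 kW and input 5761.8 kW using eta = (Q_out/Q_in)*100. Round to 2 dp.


eta = (4973.9/5761.8)*100 = 86.33 %

86.33 %


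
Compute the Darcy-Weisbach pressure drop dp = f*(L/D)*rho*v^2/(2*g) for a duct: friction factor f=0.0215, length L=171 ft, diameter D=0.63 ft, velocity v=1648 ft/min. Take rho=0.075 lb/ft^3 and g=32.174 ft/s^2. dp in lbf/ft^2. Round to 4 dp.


v_fps = 1648/60 = 27.4667 ft/s
dp = 0.0215*(171/0.63)*0.075*27.4667^2/(2*32.174) = 5.1314 lbf/ft^2

5.1314 lbf/ft^2


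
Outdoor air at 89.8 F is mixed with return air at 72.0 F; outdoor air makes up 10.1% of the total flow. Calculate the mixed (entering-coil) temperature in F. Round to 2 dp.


T_mix = 72.0 + (10.1/100)*(89.8-72.0) = 73.80 F

73.80 F


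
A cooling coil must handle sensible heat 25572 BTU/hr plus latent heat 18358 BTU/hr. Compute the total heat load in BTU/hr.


Qt = 25572 + 18358 = 43930 BTU/hr

43930 BTU/hr


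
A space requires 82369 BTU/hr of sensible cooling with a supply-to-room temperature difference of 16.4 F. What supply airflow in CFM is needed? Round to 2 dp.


CFM = 82369 / (1.08 * 16.4) = 4650.46

4650.46 CFM


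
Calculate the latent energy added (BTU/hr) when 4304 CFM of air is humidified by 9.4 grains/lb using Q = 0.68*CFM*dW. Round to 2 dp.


Q = 0.68 * 4304 * 9.4 = 27511.17 BTU/hr

27511.17 BTU/hr


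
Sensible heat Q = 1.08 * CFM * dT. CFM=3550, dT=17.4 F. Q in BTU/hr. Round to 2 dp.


Q = 1.08 * 3550 * 17.4 = 66711.60 BTU/hr

66711.60 BTU/hr


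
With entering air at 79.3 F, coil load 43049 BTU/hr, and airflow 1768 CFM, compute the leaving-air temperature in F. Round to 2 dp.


dT = 43049/(1.08*1768) = 22.5454
T_leave = 79.3 - 22.5454 = 56.75 F

56.75 F


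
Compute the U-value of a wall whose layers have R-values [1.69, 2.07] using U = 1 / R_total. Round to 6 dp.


R_total = 1.69 + 2.07 = 3.76
U = 1/3.76 = 0.265957

0.265957


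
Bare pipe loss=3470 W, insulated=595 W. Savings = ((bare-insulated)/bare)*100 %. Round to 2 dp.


Savings = ((3470-595)/3470)*100 = 82.85 %

82.85 %


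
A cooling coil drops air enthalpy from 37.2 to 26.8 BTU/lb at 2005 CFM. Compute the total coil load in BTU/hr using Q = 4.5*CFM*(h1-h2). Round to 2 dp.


Q = 4.5 * 2005 * (37.2 - 26.8) = 93834.00 BTU/hr

93834.00 BTU/hr


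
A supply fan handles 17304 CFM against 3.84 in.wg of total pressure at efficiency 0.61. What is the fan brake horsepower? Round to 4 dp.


BHP = 17304 * 3.84 / (6356 * 0.61) = 17.1382 hp

17.1382 hp


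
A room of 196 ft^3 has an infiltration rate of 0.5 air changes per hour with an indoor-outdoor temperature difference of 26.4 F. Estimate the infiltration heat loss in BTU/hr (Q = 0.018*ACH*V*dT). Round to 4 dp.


Q = 0.018 * 0.5 * 196 * 26.4 = 46.5696 BTU/hr

46.5696 BTU/hr


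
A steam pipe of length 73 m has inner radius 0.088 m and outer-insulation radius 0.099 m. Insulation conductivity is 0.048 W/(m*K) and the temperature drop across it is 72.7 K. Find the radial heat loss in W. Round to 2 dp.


Q = 2*pi*0.048*73*72.7/ln(0.099/0.088) = 13589.25 W

13589.25 W


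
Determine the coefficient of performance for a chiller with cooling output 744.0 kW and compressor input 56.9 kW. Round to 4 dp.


COP = 744.0 / 56.9 = 13.0756

13.0756


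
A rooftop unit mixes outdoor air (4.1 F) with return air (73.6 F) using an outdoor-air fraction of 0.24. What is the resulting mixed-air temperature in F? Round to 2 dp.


T_mix = 0.24*4.1 + 0.76*73.6 = 56.92 F

56.92 F


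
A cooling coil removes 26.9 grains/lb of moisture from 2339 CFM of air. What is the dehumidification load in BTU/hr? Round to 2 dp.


Q = 0.68 * 2339 * 26.9 = 42784.99 BTU/hr

42784.99 BTU/hr


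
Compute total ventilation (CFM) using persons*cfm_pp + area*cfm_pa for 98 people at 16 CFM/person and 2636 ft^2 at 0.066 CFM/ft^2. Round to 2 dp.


Total = 98*16 + 2636*0.066 = 1741.98 CFM

1741.98 CFM


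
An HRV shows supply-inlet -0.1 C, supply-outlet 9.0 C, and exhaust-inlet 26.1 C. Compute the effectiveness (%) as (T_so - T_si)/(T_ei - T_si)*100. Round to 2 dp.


eff = (9.0-(-0.1))/(26.1-(-0.1))*100 = 34.73 %

34.73 %


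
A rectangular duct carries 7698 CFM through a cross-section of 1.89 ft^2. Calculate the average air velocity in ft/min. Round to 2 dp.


V = 7698 / 1.89 = 4073.02 ft/min

4073.02 ft/min


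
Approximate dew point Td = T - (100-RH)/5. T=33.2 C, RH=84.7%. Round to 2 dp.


Td = 33.2 - (100-84.7)/5 = 30.14 C

30.14 C


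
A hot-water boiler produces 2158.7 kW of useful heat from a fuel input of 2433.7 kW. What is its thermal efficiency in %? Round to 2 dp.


eta = (2158.7/2433.7)*100 = 88.70 %

88.70 %


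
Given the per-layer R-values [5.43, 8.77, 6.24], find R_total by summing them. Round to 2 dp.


R_total = 5.43 + 8.77 + 6.24 = 20.44

20.44


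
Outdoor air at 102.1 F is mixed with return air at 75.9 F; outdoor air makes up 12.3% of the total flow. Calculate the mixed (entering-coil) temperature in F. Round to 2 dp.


T_mix = 75.9 + (12.3/100)*(102.1-75.9) = 79.12 F

79.12 F


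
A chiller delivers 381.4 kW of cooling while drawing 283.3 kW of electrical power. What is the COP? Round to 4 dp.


COP = 381.4 / 283.3 = 1.3463

1.3463


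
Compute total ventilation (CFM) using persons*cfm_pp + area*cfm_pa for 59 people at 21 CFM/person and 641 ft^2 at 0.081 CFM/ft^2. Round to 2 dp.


Total = 59*21 + 641*0.081 = 1290.92 CFM

1290.92 CFM


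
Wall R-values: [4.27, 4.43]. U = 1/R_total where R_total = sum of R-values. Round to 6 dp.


R_total = 4.27 + 4.43 = 8.70
U = 1/8.70 = 0.114943

0.114943


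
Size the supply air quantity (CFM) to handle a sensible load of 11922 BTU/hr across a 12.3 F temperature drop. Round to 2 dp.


CFM = 11922 / (1.08 * 12.3) = 897.47

897.47 CFM


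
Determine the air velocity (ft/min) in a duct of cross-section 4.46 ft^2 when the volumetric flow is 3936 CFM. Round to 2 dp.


V = 3936 / 4.46 = 882.51 ft/min

882.51 ft/min


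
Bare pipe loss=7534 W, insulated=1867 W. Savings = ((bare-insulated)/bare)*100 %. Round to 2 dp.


Savings = ((7534-1867)/7534)*100 = 75.22 %

75.22 %


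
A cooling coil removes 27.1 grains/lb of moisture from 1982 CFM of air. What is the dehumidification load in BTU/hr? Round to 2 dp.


Q = 0.68 * 1982 * 27.1 = 36524.30 BTU/hr

36524.30 BTU/hr


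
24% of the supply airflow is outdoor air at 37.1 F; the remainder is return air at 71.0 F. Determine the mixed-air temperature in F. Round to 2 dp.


T_mix = 0.24*37.1 + 0.76*71.0 = 62.86 F

62.86 F


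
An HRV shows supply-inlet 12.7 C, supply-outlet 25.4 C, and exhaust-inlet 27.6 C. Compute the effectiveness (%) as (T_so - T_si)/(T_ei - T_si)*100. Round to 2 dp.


eff = (25.4-12.7)/(27.6-12.7)*100 = 85.23 %

85.23 %


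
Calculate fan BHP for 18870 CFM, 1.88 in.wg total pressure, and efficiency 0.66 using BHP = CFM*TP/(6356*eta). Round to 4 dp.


BHP = 18870 * 1.88 / (6356 * 0.66) = 8.4567 hp

8.4567 hp


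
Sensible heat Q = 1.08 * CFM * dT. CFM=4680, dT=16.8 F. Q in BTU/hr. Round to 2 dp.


Q = 1.08 * 4680 * 16.8 = 84913.92 BTU/hr

84913.92 BTU/hr


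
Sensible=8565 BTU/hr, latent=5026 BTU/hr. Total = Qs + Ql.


Qt = 8565 + 5026 = 13591 BTU/hr

13591 BTU/hr


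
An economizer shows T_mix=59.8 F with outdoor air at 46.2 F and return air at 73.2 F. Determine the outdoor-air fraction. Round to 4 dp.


frac = (59.8 - 73.2) / (46.2 - 73.2) = 0.4963

0.4963


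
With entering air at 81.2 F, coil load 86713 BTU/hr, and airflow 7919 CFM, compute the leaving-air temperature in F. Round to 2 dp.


dT = 86713/(1.08*7919) = 10.1389
T_leave = 81.2 - 10.1389 = 71.06 F

71.06 F


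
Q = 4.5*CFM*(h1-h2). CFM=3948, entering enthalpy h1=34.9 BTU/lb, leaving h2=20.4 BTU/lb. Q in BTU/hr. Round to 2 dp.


Q = 4.5 * 3948 * (34.9 - 20.4) = 257607.00 BTU/hr

257607.00 BTU/hr


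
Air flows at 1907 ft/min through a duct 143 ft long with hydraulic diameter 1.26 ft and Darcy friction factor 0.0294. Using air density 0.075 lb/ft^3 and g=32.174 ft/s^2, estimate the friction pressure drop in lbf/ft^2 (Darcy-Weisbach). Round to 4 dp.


v_fps = 1907/60 = 31.7833 ft/s
dp = 0.0294*(143/1.26)*0.075*31.7833^2/(2*32.174) = 3.9286 lbf/ft^2

3.9286 lbf/ft^2


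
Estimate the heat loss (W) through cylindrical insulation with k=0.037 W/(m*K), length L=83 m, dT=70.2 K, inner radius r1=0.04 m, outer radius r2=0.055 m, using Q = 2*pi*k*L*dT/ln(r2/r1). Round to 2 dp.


Q = 2*pi*0.037*83*70.2/ln(0.055/0.04) = 4253.54 W

4253.54 W


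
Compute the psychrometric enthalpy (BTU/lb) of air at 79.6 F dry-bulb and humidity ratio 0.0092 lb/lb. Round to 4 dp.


h = 0.24*79.6 + 0.0092*(1061+0.444*79.6) = 29.1904 BTU/lb

29.1904 BTU/lb


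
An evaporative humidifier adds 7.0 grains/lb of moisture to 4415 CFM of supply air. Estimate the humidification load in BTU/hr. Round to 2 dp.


Q = 0.68 * 4415 * 7.0 = 21015.40 BTU/hr

21015.40 BTU/hr


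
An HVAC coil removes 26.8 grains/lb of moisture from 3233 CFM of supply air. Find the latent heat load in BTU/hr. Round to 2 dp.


Q = 0.68 * 3233 * 26.8 = 58918.19 BTU/hr

58918.19 BTU/hr


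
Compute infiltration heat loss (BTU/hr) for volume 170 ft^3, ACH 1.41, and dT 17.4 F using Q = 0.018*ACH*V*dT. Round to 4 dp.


Q = 0.018 * 1.41 * 170 * 17.4 = 75.0740 BTU/hr

75.0740 BTU/hr


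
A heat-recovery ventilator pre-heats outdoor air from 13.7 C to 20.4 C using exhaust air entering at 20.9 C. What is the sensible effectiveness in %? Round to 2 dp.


eff = (20.4-13.7)/(20.9-13.7)*100 = 93.06 %

93.06 %


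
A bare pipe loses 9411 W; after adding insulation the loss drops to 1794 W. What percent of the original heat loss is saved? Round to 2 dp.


Savings = ((9411-1794)/9411)*100 = 80.94 %

80.94 %


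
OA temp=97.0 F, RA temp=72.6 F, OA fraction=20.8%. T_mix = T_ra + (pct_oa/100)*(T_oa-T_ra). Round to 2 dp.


T_mix = 72.6 + (20.8/100)*(97.0-72.6) = 77.68 F

77.68 F


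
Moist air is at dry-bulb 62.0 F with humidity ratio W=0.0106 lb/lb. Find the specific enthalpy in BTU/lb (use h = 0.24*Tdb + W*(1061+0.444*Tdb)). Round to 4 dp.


h = 0.24*62.0 + 0.0106*(1061+0.444*62.0) = 26.4184 BTU/lb

26.4184 BTU/lb


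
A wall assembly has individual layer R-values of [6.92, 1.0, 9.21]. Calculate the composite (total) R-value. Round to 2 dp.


R_total = 6.92 + 1.0 + 9.21 = 17.13

17.13


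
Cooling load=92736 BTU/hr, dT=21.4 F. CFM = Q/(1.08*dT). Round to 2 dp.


CFM = 92736 / (1.08 * 21.4) = 4012.46

4012.46 CFM


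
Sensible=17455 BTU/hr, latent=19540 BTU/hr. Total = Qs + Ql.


Qt = 17455 + 19540 = 36995 BTU/hr

36995 BTU/hr


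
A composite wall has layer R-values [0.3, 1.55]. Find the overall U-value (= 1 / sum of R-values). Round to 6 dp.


R_total = 0.3 + 1.55 = 1.85
U = 1/1.85 = 0.540541

0.540541


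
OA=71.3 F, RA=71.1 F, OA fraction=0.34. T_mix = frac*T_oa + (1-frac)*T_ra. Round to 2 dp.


T_mix = 0.34*71.3 + 0.66*71.1 = 71.17 F

71.17 F


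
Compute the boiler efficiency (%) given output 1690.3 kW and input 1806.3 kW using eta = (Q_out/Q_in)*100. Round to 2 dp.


eta = (1690.3/1806.3)*100 = 93.58 %

93.58 %


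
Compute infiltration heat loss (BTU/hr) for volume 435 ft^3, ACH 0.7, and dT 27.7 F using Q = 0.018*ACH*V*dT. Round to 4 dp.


Q = 0.018 * 0.7 * 435 * 27.7 = 151.8237 BTU/hr

151.8237 BTU/hr


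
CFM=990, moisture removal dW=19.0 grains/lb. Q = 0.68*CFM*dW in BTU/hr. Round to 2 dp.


Q = 0.68 * 990 * 19.0 = 12790.80 BTU/hr

12790.80 BTU/hr


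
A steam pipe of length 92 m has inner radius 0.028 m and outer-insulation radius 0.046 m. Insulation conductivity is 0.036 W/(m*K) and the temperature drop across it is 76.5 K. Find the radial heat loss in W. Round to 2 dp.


Q = 2*pi*0.036*92*76.5/ln(0.046/0.028) = 3206.77 W

3206.77 W


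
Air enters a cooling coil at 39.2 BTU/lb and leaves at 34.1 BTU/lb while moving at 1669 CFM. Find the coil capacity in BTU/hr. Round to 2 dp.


Q = 4.5 * 1669 * (39.2 - 34.1) = 38303.55 BTU/hr

38303.55 BTU/hr


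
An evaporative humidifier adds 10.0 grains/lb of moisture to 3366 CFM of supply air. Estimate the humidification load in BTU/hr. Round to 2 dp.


Q = 0.68 * 3366 * 10.0 = 22888.80 BTU/hr

22888.80 BTU/hr


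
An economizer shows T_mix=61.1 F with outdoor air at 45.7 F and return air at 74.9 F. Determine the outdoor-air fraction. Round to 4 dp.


frac = (61.1 - 74.9) / (45.7 - 74.9) = 0.4726

0.4726


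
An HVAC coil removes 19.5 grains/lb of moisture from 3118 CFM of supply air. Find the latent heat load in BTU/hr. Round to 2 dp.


Q = 0.68 * 3118 * 19.5 = 41344.68 BTU/hr

41344.68 BTU/hr


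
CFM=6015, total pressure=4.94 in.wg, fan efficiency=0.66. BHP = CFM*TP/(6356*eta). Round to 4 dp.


BHP = 6015 * 4.94 / (6356 * 0.66) = 7.0833 hp

7.0833 hp


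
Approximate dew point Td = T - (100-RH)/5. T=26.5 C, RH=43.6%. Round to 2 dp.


Td = 26.5 - (100-43.6)/5 = 15.22 C

15.22 C


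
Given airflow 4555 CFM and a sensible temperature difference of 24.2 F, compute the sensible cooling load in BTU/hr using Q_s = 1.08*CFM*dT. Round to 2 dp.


Q = 1.08 * 4555 * 24.2 = 119049.48 BTU/hr

119049.48 BTU/hr


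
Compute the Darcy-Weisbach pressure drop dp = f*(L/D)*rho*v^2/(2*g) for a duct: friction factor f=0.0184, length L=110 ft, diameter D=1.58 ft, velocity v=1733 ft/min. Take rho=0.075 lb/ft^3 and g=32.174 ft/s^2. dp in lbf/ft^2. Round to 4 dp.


v_fps = 1733/60 = 28.8833 ft/s
dp = 0.0184*(110/1.58)*0.075*28.8833^2/(2*32.174) = 1.2456 lbf/ft^2

1.2456 lbf/ft^2


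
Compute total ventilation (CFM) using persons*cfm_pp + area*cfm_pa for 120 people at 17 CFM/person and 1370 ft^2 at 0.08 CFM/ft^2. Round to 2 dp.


Total = 120*17 + 1370*0.08 = 2149.60 CFM

2149.60 CFM


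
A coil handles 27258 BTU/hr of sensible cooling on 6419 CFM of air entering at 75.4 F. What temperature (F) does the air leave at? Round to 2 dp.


dT = 27258/(1.08*6419) = 3.9319
T_leave = 75.4 - 3.9319 = 71.47 F

71.47 F


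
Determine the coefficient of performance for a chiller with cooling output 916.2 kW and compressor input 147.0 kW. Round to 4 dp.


COP = 916.2 / 147.0 = 6.2327

6.2327


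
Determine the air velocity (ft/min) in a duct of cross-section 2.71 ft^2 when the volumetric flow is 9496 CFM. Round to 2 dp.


V = 9496 / 2.71 = 3504.06 ft/min

3504.06 ft/min


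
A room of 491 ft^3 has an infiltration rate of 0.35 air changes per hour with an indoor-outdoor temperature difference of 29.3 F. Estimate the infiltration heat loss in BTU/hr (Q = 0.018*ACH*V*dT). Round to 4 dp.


Q = 0.018 * 0.35 * 491 * 29.3 = 90.6337 BTU/hr

90.6337 BTU/hr


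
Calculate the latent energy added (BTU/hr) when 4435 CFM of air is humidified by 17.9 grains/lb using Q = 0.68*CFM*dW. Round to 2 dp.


Q = 0.68 * 4435 * 17.9 = 53982.82 BTU/hr

53982.82 BTU/hr


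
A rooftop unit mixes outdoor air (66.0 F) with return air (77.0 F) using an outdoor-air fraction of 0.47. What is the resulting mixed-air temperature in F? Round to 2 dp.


T_mix = 0.47*66.0 + 0.53*77.0 = 71.83 F

71.83 F


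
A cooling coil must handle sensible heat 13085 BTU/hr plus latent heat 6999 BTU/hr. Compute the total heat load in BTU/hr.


Qt = 13085 + 6999 = 20084 BTU/hr

20084 BTU/hr


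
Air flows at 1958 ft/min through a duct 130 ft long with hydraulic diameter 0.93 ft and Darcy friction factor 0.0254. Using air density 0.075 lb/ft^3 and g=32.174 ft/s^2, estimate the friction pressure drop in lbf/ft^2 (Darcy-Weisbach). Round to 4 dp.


v_fps = 1958/60 = 32.6333 ft/s
dp = 0.0254*(130/0.93)*0.075*32.6333^2/(2*32.174) = 4.4070 lbf/ft^2

4.4070 lbf/ft^2


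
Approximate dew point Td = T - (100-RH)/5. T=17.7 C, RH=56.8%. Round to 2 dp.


Td = 17.7 - (100-56.8)/5 = 9.06 C

9.06 C


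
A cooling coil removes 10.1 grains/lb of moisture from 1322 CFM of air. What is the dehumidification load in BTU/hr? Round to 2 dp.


Q = 0.68 * 1322 * 10.1 = 9079.50 BTU/hr

9079.50 BTU/hr


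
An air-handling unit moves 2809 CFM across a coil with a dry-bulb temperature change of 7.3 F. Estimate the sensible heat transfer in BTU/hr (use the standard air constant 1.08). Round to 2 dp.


Q = 1.08 * 2809 * 7.3 = 22146.16 BTU/hr

22146.16 BTU/hr


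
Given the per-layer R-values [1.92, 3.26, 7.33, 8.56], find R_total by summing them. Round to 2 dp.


R_total = 1.92 + 3.26 + 7.33 + 8.56 = 21.07

21.07


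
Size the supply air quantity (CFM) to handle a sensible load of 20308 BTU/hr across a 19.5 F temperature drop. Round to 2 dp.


CFM = 20308 / (1.08 * 19.5) = 964.29

964.29 CFM


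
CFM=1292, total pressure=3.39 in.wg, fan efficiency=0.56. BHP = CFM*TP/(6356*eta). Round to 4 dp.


BHP = 1292 * 3.39 / (6356 * 0.56) = 1.2305 hp

1.2305 hp


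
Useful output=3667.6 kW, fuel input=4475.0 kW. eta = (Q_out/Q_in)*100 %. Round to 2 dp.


eta = (3667.6/4475.0)*100 = 81.96 %

81.96 %


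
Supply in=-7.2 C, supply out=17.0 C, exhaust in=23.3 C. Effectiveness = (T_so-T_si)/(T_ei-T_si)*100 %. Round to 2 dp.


eff = (17.0-(-7.2))/(23.3-(-7.2))*100 = 79.34 %

79.34 %


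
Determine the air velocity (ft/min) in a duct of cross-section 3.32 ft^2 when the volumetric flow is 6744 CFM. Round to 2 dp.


V = 6744 / 3.32 = 2031.33 ft/min

2031.33 ft/min


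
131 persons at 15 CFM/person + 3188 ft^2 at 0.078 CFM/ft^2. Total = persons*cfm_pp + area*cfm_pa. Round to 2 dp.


Total = 131*15 + 3188*0.078 = 2213.66 CFM

2213.66 CFM


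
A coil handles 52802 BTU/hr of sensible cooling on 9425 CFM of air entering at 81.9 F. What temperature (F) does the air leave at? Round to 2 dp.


dT = 52802/(1.08*9425) = 5.1873
T_leave = 81.9 - 5.1873 = 76.71 F

76.71 F


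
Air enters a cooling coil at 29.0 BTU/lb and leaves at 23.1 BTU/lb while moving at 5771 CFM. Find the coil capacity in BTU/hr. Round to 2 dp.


Q = 4.5 * 5771 * (29.0 - 23.1) = 153220.05 BTU/hr

153220.05 BTU/hr


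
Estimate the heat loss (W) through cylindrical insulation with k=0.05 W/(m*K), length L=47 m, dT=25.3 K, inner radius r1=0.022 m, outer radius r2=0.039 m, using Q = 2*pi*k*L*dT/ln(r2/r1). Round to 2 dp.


Q = 2*pi*0.05*47*25.3/ln(0.039/0.022) = 652.50 W

652.50 W


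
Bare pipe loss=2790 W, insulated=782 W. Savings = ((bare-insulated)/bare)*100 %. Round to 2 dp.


Savings = ((2790-782)/2790)*100 = 71.97 %

71.97 %


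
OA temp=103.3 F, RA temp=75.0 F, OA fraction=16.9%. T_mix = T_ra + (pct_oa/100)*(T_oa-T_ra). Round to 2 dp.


T_mix = 75.0 + (16.9/100)*(103.3-75.0) = 79.78 F

79.78 F


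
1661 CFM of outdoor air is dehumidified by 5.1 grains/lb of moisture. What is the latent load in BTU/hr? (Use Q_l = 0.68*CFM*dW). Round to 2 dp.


Q = 0.68 * 1661 * 5.1 = 5760.35 BTU/hr

5760.35 BTU/hr


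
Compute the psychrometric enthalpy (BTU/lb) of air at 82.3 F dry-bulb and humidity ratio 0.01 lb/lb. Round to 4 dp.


h = 0.24*82.3 + 0.01*(1061+0.444*82.3) = 30.7274 BTU/lb

30.7274 BTU/lb


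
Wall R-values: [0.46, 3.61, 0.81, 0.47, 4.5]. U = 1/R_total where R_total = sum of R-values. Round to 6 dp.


R_total = 0.46 + 3.61 + 0.81 + 0.47 + 4.5 = 9.85
U = 1/9.85 = 0.101523

0.101523


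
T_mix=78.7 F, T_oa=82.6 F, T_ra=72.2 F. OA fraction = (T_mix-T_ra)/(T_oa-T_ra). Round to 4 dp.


frac = (78.7 - 72.2) / (82.6 - 72.2) = 0.6250

0.6250


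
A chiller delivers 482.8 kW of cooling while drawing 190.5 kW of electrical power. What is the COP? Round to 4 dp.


COP = 482.8 / 190.5 = 2.5344

2.5344


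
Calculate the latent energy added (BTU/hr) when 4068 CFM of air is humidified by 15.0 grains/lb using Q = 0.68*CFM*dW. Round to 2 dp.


Q = 0.68 * 4068 * 15.0 = 41493.60 BTU/hr

41493.60 BTU/hr


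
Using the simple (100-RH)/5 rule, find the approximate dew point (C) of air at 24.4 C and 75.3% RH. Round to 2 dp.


Td = 24.4 - (100-75.3)/5 = 19.46 C

19.46 C


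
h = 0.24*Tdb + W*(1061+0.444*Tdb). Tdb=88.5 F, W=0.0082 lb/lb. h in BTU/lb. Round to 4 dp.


h = 0.24*88.5 + 0.0082*(1061+0.444*88.5) = 30.2624 BTU/lb

30.2624 BTU/lb


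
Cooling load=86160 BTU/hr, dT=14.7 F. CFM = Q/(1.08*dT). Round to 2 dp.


CFM = 86160 / (1.08 * 14.7) = 5427.06

5427.06 CFM


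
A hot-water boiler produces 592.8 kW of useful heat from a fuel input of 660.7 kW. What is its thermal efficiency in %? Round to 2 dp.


eta = (592.8/660.7)*100 = 89.72 %

89.72 %


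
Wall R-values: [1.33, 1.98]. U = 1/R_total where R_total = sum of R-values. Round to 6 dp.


R_total = 1.33 + 1.98 = 3.31
U = 1/3.31 = 0.302115

0.302115


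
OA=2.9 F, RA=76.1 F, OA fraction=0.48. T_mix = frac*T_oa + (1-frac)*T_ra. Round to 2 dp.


T_mix = 0.48*2.9 + 0.52*76.1 = 40.96 F

40.96 F


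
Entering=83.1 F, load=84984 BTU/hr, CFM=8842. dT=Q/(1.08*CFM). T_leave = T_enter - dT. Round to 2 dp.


dT = 84984/(1.08*8842) = 8.8994
T_leave = 83.1 - 8.8994 = 74.20 F

74.20 F


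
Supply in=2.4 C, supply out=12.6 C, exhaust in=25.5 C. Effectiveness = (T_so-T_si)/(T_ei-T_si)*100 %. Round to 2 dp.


eff = (12.6-2.4)/(25.5-2.4)*100 = 44.16 %

44.16 %


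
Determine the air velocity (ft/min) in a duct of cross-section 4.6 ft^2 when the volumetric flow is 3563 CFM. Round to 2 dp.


V = 3563 / 4.6 = 774.57 ft/min

774.57 ft/min


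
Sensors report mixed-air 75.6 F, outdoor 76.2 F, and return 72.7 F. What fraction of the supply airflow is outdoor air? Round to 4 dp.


frac = (75.6 - 72.7) / (76.2 - 72.7) = 0.8286

0.8286


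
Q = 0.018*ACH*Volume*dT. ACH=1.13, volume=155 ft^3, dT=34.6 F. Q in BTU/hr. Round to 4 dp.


Q = 0.018 * 1.13 * 155 * 34.6 = 109.0834 BTU/hr

109.0834 BTU/hr


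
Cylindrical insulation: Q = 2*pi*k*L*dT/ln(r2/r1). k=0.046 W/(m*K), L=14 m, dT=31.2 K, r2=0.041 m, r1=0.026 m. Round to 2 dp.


Q = 2*pi*0.046*14*31.2/ln(0.041/0.026) = 277.18 W

277.18 W


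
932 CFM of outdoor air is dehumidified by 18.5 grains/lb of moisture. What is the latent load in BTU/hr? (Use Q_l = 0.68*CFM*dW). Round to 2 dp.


Q = 0.68 * 932 * 18.5 = 11724.56 BTU/hr

11724.56 BTU/hr


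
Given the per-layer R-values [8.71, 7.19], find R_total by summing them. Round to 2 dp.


R_total = 8.71 + 7.19 = 15.90

15.90


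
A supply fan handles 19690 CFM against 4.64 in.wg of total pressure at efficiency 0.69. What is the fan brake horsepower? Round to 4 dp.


BHP = 19690 * 4.64 / (6356 * 0.69) = 20.8320 hp

20.8320 hp


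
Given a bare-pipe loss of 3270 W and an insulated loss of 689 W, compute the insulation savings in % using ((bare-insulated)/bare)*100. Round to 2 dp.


Savings = ((3270-689)/3270)*100 = 78.93 %

78.93 %


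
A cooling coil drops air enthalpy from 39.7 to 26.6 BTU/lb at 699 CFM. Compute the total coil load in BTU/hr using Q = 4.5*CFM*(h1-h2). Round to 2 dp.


Q = 4.5 * 699 * (39.7 - 26.6) = 41206.05 BTU/hr

41206.05 BTU/hr


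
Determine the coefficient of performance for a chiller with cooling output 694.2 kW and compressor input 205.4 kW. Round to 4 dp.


COP = 694.2 / 205.4 = 3.3797

3.3797


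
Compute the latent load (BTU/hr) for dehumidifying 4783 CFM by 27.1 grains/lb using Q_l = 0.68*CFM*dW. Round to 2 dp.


Q = 0.68 * 4783 * 27.1 = 88141.12 BTU/hr

88141.12 BTU/hr


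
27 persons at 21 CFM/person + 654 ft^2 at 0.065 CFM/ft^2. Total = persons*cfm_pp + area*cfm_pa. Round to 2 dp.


Total = 27*21 + 654*0.065 = 609.51 CFM

609.51 CFM
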